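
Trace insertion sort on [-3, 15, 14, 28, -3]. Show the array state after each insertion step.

First element -3 is already 'sorted'
Insert 15: shifted 0 elements -> [-3, 15, 14, 28, -3]
Insert 14: shifted 1 elements -> [-3, 14, 15, 28, -3]
Insert 28: shifted 0 elements -> [-3, 14, 15, 28, -3]
Insert -3: shifted 3 elements -> [-3, -3, 14, 15, 28]


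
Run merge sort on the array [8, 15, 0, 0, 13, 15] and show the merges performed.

Divide and conquer:
  Merge [15] + [0] -> [0, 15]
  Merge [8] + [0, 15] -> [0, 8, 15]
  Merge [13] + [15] -> [13, 15]
  Merge [0] + [13, 15] -> [0, 13, 15]
  Merge [0, 8, 15] + [0, 13, 15] -> [0, 0, 8, 13, 15, 15]


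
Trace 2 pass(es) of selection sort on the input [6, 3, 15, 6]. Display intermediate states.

Pass 1: Select minimum 3 at index 1, swap -> [3, 6, 15, 6]
Pass 2: Select minimum 6 at index 1, swap -> [3, 6, 15, 6]


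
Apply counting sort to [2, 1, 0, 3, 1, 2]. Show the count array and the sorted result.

Count array: [1, 2, 2, 1]
(count[i] = number of elements equal to i)
Cumulative count: [1, 3, 5, 6]
Sorted: [0, 1, 1, 2, 2, 3]


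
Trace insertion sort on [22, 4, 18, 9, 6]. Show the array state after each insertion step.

First element 22 is already 'sorted'
Insert 4: shifted 1 elements -> [4, 22, 18, 9, 6]
Insert 18: shifted 1 elements -> [4, 18, 22, 9, 6]
Insert 9: shifted 2 elements -> [4, 9, 18, 22, 6]
Insert 6: shifted 3 elements -> [4, 6, 9, 18, 22]


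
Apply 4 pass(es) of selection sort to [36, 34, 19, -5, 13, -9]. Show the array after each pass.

Pass 1: Select minimum -9 at index 5, swap -> [-9, 34, 19, -5, 13, 36]
Pass 2: Select minimum -5 at index 3, swap -> [-9, -5, 19, 34, 13, 36]
Pass 3: Select minimum 13 at index 4, swap -> [-9, -5, 13, 34, 19, 36]
Pass 4: Select minimum 19 at index 4, swap -> [-9, -5, 13, 19, 34, 36]


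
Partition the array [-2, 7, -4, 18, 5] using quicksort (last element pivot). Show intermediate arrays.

Partition 1: pivot=5 at index 2 -> [-2, -4, 5, 18, 7]
Partition 2: pivot=-4 at index 0 -> [-4, -2, 5, 18, 7]
Partition 3: pivot=7 at index 3 -> [-4, -2, 5, 7, 18]


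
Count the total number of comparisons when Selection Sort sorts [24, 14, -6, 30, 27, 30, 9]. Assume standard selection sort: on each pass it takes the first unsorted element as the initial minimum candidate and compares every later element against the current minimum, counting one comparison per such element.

Pass 1: scan indices 1..6 for the minimum = 6 comparison(s); min is -6, place at index 0 -> [-6, 14, 24, 30, 27, 30, 9]
Pass 2: scan indices 2..6 for the minimum = 5 comparison(s); min is 9, place at index 1 -> [-6, 9, 24, 30, 27, 30, 14]
Pass 3: scan indices 3..6 for the minimum = 4 comparison(s); min is 14, place at index 2 -> [-6, 9, 14, 30, 27, 30, 24]
Pass 4: scan indices 4..6 for the minimum = 3 comparison(s); min is 24, place at index 3 -> [-6, 9, 14, 24, 27, 30, 30]
Pass 5: scan indices 5..6 for the minimum = 2 comparison(s); min is 27, place at index 4 -> [-6, 9, 14, 24, 27, 30, 30]
Pass 6: scan indices 6..6 for the minimum = 1 comparison(s); min is 30, place at index 5 -> [-6, 9, 14, 24, 27, 30, 30]
Selection sort always scans the whole unsorted suffix, so the count is (n-1) + (n-2) + ... + 1 = n(n-1)/2 = 7*6/2 = 21 regardless of the input order.
Total comparisons: 6 + 5 + 4 + 3 + 2 + 1 = 21


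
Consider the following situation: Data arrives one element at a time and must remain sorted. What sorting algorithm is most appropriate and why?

Best choice: Insertion sort
Reason: Insertion sort naturally handles online/streaming input by inserting each new element into sorted position


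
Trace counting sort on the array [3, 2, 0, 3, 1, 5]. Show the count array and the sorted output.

Count array: [1, 1, 1, 2, 0, 1]
(count[i] = number of elements equal to i)
Cumulative count: [1, 2, 3, 5, 5, 6]
Sorted: [0, 1, 2, 3, 3, 5]


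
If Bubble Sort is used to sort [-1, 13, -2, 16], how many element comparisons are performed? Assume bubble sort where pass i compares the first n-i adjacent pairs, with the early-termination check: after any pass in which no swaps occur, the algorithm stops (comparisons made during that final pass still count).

Pass 1: compare adjacent pairs (0,1)..(2,3) = 3 comparison(s), 1 swap(s) -> [-1, -2, 13, 16]
Pass 2: compare adjacent pairs (0,1)..(1,2) = 2 comparison(s), 1 swap(s) -> [-2, -1, 13, 16]
Pass 3: compare adjacent pairs (0,1)..(0,1) = 1 comparison(s), 0 swap(s) -> [-2, -1, 13, 16]
No swaps in this pass, so bubble sort stops here.
Total comparisons: 3 + 2 + 1 = 6


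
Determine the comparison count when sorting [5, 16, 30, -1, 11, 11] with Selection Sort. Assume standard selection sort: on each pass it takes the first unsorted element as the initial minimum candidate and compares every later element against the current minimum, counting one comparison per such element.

Pass 1: scan indices 1..5 for the minimum = 5 comparison(s); min is -1, place at index 0 -> [-1, 16, 30, 5, 11, 11]
Pass 2: scan indices 2..5 for the minimum = 4 comparison(s); min is 5, place at index 1 -> [-1, 5, 30, 16, 11, 11]
Pass 3: scan indices 3..5 for the minimum = 3 comparison(s); min is 11, place at index 2 -> [-1, 5, 11, 16, 30, 11]
Pass 4: scan indices 4..5 for the minimum = 2 comparison(s); min is 11, place at index 3 -> [-1, 5, 11, 11, 30, 16]
Pass 5: scan indices 5..5 for the minimum = 1 comparison(s); min is 16, place at index 4 -> [-1, 5, 11, 11, 16, 30]
Selection sort always scans the whole unsorted suffix, so the count is (n-1) + (n-2) + ... + 1 = n(n-1)/2 = 6*5/2 = 15 regardless of the input order.
Total comparisons: 5 + 4 + 3 + 2 + 1 = 15


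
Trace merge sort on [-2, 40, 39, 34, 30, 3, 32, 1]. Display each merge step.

Divide and conquer:
  Merge [-2] + [40] -> [-2, 40]
  Merge [39] + [34] -> [34, 39]
  Merge [-2, 40] + [34, 39] -> [-2, 34, 39, 40]
  Merge [30] + [3] -> [3, 30]
  Merge [32] + [1] -> [1, 32]
  Merge [3, 30] + [1, 32] -> [1, 3, 30, 32]
  Merge [-2, 34, 39, 40] + [1, 3, 30, 32] -> [-2, 1, 3, 30, 32, 34, 39, 40]


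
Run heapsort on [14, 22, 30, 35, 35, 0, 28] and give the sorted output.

Build heap: [35, 35, 30, 22, 14, 0, 28]
Extract 35: [35, 28, 30, 22, 14, 0, 35]
Extract 35: [30, 28, 0, 22, 14, 35, 35]
Extract 30: [28, 22, 0, 14, 30, 35, 35]
Extract 28: [22, 14, 0, 28, 30, 35, 35]
Extract 22: [14, 0, 22, 28, 30, 35, 35]
Extract 14: [0, 14, 22, 28, 30, 35, 35]


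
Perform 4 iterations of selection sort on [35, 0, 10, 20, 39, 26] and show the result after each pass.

Pass 1: Select minimum 0 at index 1, swap -> [0, 35, 10, 20, 39, 26]
Pass 2: Select minimum 10 at index 2, swap -> [0, 10, 35, 20, 39, 26]
Pass 3: Select minimum 20 at index 3, swap -> [0, 10, 20, 35, 39, 26]
Pass 4: Select minimum 26 at index 5, swap -> [0, 10, 20, 26, 39, 35]


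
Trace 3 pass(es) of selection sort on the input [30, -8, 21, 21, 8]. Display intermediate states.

Pass 1: Select minimum -8 at index 1, swap -> [-8, 30, 21, 21, 8]
Pass 2: Select minimum 8 at index 4, swap -> [-8, 8, 21, 21, 30]
Pass 3: Select minimum 21 at index 2, swap -> [-8, 8, 21, 21, 30]


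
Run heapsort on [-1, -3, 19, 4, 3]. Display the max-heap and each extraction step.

Build heap: [19, 4, -1, -3, 3]
Extract 19: [4, 3, -1, -3, 19]
Extract 4: [3, -3, -1, 4, 19]
Extract 3: [-1, -3, 3, 4, 19]
Extract -1: [-3, -1, 3, 4, 19]


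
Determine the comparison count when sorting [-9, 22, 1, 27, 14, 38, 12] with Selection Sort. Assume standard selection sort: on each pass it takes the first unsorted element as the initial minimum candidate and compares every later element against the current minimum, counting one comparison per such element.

Pass 1: scan indices 1..6 for the minimum = 6 comparison(s); min is -9, place at index 0 -> [-9, 22, 1, 27, 14, 38, 12]
Pass 2: scan indices 2..6 for the minimum = 5 comparison(s); min is 1, place at index 1 -> [-9, 1, 22, 27, 14, 38, 12]
Pass 3: scan indices 3..6 for the minimum = 4 comparison(s); min is 12, place at index 2 -> [-9, 1, 12, 27, 14, 38, 22]
Pass 4: scan indices 4..6 for the minimum = 3 comparison(s); min is 14, place at index 3 -> [-9, 1, 12, 14, 27, 38, 22]
Pass 5: scan indices 5..6 for the minimum = 2 comparison(s); min is 22, place at index 4 -> [-9, 1, 12, 14, 22, 38, 27]
Pass 6: scan indices 6..6 for the minimum = 1 comparison(s); min is 27, place at index 5 -> [-9, 1, 12, 14, 22, 27, 38]
Selection sort always scans the whole unsorted suffix, so the count is (n-1) + (n-2) + ... + 1 = n(n-1)/2 = 7*6/2 = 21 regardless of the input order.
Total comparisons: 6 + 5 + 4 + 3 + 2 + 1 = 21


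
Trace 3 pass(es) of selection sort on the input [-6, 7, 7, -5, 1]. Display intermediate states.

Pass 1: Select minimum -6 at index 0, swap -> [-6, 7, 7, -5, 1]
Pass 2: Select minimum -5 at index 3, swap -> [-6, -5, 7, 7, 1]
Pass 3: Select minimum 1 at index 4, swap -> [-6, -5, 1, 7, 7]


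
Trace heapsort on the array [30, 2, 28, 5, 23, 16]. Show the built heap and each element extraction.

Build heap: [30, 23, 28, 5, 2, 16]
Extract 30: [28, 23, 16, 5, 2, 30]
Extract 28: [23, 5, 16, 2, 28, 30]
Extract 23: [16, 5, 2, 23, 28, 30]
Extract 16: [5, 2, 16, 23, 28, 30]
Extract 5: [2, 5, 16, 23, 28, 30]


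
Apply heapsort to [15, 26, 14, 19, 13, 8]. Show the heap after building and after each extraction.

Build heap: [26, 19, 14, 15, 13, 8]
Extract 26: [19, 15, 14, 8, 13, 26]
Extract 19: [15, 13, 14, 8, 19, 26]
Extract 15: [14, 13, 8, 15, 19, 26]
Extract 14: [13, 8, 14, 15, 19, 26]
Extract 13: [8, 13, 14, 15, 19, 26]


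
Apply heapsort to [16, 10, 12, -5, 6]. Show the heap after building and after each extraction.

Build heap: [16, 10, 12, -5, 6]
Extract 16: [12, 10, 6, -5, 16]
Extract 12: [10, -5, 6, 12, 16]
Extract 10: [6, -5, 10, 12, 16]
Extract 6: [-5, 6, 10, 12, 16]


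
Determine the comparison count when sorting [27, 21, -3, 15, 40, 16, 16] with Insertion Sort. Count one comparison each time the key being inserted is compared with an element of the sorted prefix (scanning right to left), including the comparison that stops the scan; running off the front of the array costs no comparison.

Insert 21: 27 > 21 (shift), reached front = 1 comparison(s) -> [21, 27, -3, 15, 40, 16, 16]
Insert -3: 27 > -3 (shift), 21 > -3 (shift), reached front = 2 comparison(s) -> [-3, 21, 27, 15, 40, 16, 16]
Insert 15: 27 > 15 (shift), 21 > 15 (shift), -3 <= 15 (stop) = 3 comparison(s) -> [-3, 15, 21, 27, 40, 16, 16]
Insert 40: 27 <= 40 (stop) = 1 comparison(s) -> [-3, 15, 21, 27, 40, 16, 16]
Insert 16: 40 > 16 (shift), 27 > 16 (shift), 21 > 16 (shift), 15 <= 16 (stop) = 4 comparison(s) -> [-3, 15, 16, 21, 27, 40, 16]
Insert 16: 40 > 16 (shift), 27 > 16 (shift), 21 > 16 (shift), 16 <= 16 (stop) = 4 comparison(s) -> [-3, 15, 16, 16, 21, 27, 40]
Total comparisons: 1 + 2 + 3 + 1 + 4 + 4 = 15


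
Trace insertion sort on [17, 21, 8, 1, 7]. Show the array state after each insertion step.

First element 17 is already 'sorted'
Insert 21: shifted 0 elements -> [17, 21, 8, 1, 7]
Insert 8: shifted 2 elements -> [8, 17, 21, 1, 7]
Insert 1: shifted 3 elements -> [1, 8, 17, 21, 7]
Insert 7: shifted 3 elements -> [1, 7, 8, 17, 21]


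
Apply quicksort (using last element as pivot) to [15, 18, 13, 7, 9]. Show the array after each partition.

Partition 1: pivot=9 at index 1 -> [7, 9, 13, 15, 18]
Partition 2: pivot=18 at index 4 -> [7, 9, 13, 15, 18]
Partition 3: pivot=15 at index 3 -> [7, 9, 13, 15, 18]


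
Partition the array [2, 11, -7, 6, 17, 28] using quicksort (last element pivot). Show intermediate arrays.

Partition 1: pivot=28 at index 5 -> [2, 11, -7, 6, 17, 28]
Partition 2: pivot=17 at index 4 -> [2, 11, -7, 6, 17, 28]
Partition 3: pivot=6 at index 2 -> [2, -7, 6, 11, 17, 28]
Partition 4: pivot=-7 at index 0 -> [-7, 2, 6, 11, 17, 28]


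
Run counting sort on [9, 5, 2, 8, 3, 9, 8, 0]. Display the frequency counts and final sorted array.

Count array: [1, 0, 1, 1, 0, 1, 0, 0, 2, 2]
(count[i] = number of elements equal to i)
Cumulative count: [1, 1, 2, 3, 3, 4, 4, 4, 6, 8]
Sorted: [0, 2, 3, 5, 8, 8, 9, 9]


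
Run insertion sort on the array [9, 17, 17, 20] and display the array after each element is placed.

First element 9 is already 'sorted'
Insert 17: shifted 0 elements -> [9, 17, 17, 20]
Insert 17: shifted 0 elements -> [9, 17, 17, 20]
Insert 20: shifted 0 elements -> [9, 17, 17, 20]


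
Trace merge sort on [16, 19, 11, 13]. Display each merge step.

Divide and conquer:
  Merge [16] + [19] -> [16, 19]
  Merge [11] + [13] -> [11, 13]
  Merge [16, 19] + [11, 13] -> [11, 13, 16, 19]


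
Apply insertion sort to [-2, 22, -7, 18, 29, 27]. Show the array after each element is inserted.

First element -2 is already 'sorted'
Insert 22: shifted 0 elements -> [-2, 22, -7, 18, 29, 27]
Insert -7: shifted 2 elements -> [-7, -2, 22, 18, 29, 27]
Insert 18: shifted 1 elements -> [-7, -2, 18, 22, 29, 27]
Insert 29: shifted 0 elements -> [-7, -2, 18, 22, 29, 27]
Insert 27: shifted 1 elements -> [-7, -2, 18, 22, 27, 29]


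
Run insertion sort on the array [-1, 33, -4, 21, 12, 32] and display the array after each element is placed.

First element -1 is already 'sorted'
Insert 33: shifted 0 elements -> [-1, 33, -4, 21, 12, 32]
Insert -4: shifted 2 elements -> [-4, -1, 33, 21, 12, 32]
Insert 21: shifted 1 elements -> [-4, -1, 21, 33, 12, 32]
Insert 12: shifted 2 elements -> [-4, -1, 12, 21, 33, 32]
Insert 32: shifted 1 elements -> [-4, -1, 12, 21, 32, 33]


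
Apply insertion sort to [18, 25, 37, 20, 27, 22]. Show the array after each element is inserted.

First element 18 is already 'sorted'
Insert 25: shifted 0 elements -> [18, 25, 37, 20, 27, 22]
Insert 37: shifted 0 elements -> [18, 25, 37, 20, 27, 22]
Insert 20: shifted 2 elements -> [18, 20, 25, 37, 27, 22]
Insert 27: shifted 1 elements -> [18, 20, 25, 27, 37, 22]
Insert 22: shifted 3 elements -> [18, 20, 22, 25, 27, 37]


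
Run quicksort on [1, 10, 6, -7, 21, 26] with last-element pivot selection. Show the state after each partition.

Partition 1: pivot=26 at index 5 -> [1, 10, 6, -7, 21, 26]
Partition 2: pivot=21 at index 4 -> [1, 10, 6, -7, 21, 26]
Partition 3: pivot=-7 at index 0 -> [-7, 10, 6, 1, 21, 26]
Partition 4: pivot=1 at index 1 -> [-7, 1, 6, 10, 21, 26]
Partition 5: pivot=10 at index 3 -> [-7, 1, 6, 10, 21, 26]


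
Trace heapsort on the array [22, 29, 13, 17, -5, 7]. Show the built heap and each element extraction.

Build heap: [29, 22, 13, 17, -5, 7]
Extract 29: [22, 17, 13, 7, -5, 29]
Extract 22: [17, 7, 13, -5, 22, 29]
Extract 17: [13, 7, -5, 17, 22, 29]
Extract 13: [7, -5, 13, 17, 22, 29]
Extract 7: [-5, 7, 13, 17, 22, 29]


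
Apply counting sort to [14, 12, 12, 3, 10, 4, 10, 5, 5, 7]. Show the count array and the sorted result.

Count array: [0, 0, 0, 1, 1, 2, 0, 1, 0, 0, 2, 0, 2, 0, 1]
(count[i] = number of elements equal to i)
Cumulative count: [0, 0, 0, 1, 2, 4, 4, 5, 5, 5, 7, 7, 9, 9, 10]
Sorted: [3, 4, 5, 5, 7, 10, 10, 12, 12, 14]


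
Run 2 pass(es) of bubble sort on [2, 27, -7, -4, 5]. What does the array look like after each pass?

After pass 1: [2, -7, -4, 5, 27] (3 swaps)
After pass 2: [-7, -4, 2, 5, 27] (2 swaps)
Total swaps: 5


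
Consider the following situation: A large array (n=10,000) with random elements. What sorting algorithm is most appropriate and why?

Best choice: Quicksort or Mergesort
Reason: Both have O(n log n) average case; quicksort has lower constant factors


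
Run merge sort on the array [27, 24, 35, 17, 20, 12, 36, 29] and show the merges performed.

Divide and conquer:
  Merge [27] + [24] -> [24, 27]
  Merge [35] + [17] -> [17, 35]
  Merge [24, 27] + [17, 35] -> [17, 24, 27, 35]
  Merge [20] + [12] -> [12, 20]
  Merge [36] + [29] -> [29, 36]
  Merge [12, 20] + [29, 36] -> [12, 20, 29, 36]
  Merge [17, 24, 27, 35] + [12, 20, 29, 36] -> [12, 17, 20, 24, 27, 29, 35, 36]


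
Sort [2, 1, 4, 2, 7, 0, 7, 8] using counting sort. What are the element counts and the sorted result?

Count array: [1, 1, 2, 0, 1, 0, 0, 2, 1]
(count[i] = number of elements equal to i)
Cumulative count: [1, 2, 4, 4, 5, 5, 5, 7, 8]
Sorted: [0, 1, 2, 2, 4, 7, 7, 8]


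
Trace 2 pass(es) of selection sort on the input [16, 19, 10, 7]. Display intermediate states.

Pass 1: Select minimum 7 at index 3, swap -> [7, 19, 10, 16]
Pass 2: Select minimum 10 at index 2, swap -> [7, 10, 19, 16]


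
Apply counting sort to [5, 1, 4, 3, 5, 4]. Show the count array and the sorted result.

Count array: [0, 1, 0, 1, 2, 2]
(count[i] = number of elements equal to i)
Cumulative count: [0, 1, 1, 2, 4, 6]
Sorted: [1, 3, 4, 4, 5, 5]


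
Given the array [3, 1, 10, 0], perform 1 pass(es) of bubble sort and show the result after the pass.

After pass 1: [1, 3, 0, 10] (2 swaps)
Total swaps: 2


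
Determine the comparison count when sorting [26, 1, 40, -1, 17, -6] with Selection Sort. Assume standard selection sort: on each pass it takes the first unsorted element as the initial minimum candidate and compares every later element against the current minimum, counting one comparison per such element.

Pass 1: scan indices 1..5 for the minimum = 5 comparison(s); min is -6, place at index 0 -> [-6, 1, 40, -1, 17, 26]
Pass 2: scan indices 2..5 for the minimum = 4 comparison(s); min is -1, place at index 1 -> [-6, -1, 40, 1, 17, 26]
Pass 3: scan indices 3..5 for the minimum = 3 comparison(s); min is 1, place at index 2 -> [-6, -1, 1, 40, 17, 26]
Pass 4: scan indices 4..5 for the minimum = 2 comparison(s); min is 17, place at index 3 -> [-6, -1, 1, 17, 40, 26]
Pass 5: scan indices 5..5 for the minimum = 1 comparison(s); min is 26, place at index 4 -> [-6, -1, 1, 17, 26, 40]
Selection sort always scans the whole unsorted suffix, so the count is (n-1) + (n-2) + ... + 1 = n(n-1)/2 = 6*5/2 = 15 regardless of the input order.
Total comparisons: 5 + 4 + 3 + 2 + 1 = 15


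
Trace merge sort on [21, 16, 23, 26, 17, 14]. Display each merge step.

Divide and conquer:
  Merge [16] + [23] -> [16, 23]
  Merge [21] + [16, 23] -> [16, 21, 23]
  Merge [17] + [14] -> [14, 17]
  Merge [26] + [14, 17] -> [14, 17, 26]
  Merge [16, 21, 23] + [14, 17, 26] -> [14, 16, 17, 21, 23, 26]


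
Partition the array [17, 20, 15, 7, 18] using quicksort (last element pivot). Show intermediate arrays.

Partition 1: pivot=18 at index 3 -> [17, 15, 7, 18, 20]
Partition 2: pivot=7 at index 0 -> [7, 15, 17, 18, 20]
Partition 3: pivot=17 at index 2 -> [7, 15, 17, 18, 20]


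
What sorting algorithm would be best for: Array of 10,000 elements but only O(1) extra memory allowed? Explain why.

Best choice: Heapsort
Reason: Heapsort rearranges the array in place using O(1) auxiliary space and still guarantees O(n log n) time; quicksort partitions in place but needs Theta(log n) stack space for recursion (O(n) in the worst case), and mergesort requires O(n) auxiliary space


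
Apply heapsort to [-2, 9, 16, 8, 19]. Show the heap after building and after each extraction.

Build heap: [19, 9, 16, 8, -2]
Extract 19: [16, 9, -2, 8, 19]
Extract 16: [9, 8, -2, 16, 19]
Extract 9: [8, -2, 9, 16, 19]
Extract 8: [-2, 8, 9, 16, 19]


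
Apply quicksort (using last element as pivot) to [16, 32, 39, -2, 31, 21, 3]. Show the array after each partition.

Partition 1: pivot=3 at index 1 -> [-2, 3, 39, 16, 31, 21, 32]
Partition 2: pivot=32 at index 5 -> [-2, 3, 16, 31, 21, 32, 39]
Partition 3: pivot=21 at index 3 -> [-2, 3, 16, 21, 31, 32, 39]


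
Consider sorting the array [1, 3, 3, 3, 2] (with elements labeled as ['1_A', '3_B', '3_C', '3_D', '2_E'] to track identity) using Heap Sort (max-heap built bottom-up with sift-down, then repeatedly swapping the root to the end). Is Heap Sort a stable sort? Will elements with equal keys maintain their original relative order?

Trace Heap Sort on the labeled array (the key is the number; the letter only tracks identity):
  Build max-heap: [3_B, 3_D, 3_C, 1_A, 2_E]
  Swap root 3_B to index 4, re-heapify first 4 -> [3_D, 2_E, 3_C, 1_A, 3_B]
  Swap root 3_D to index 3, re-heapify first 3 -> [3_C, 2_E, 1_A, 3_D, 3_B]
  Swap root 3_C to index 2, re-heapify first 2 -> [2_E, 1_A, 3_C, 3_D, 3_B]
  Swap root 2_E to index 1, re-heapify first 1 -> [1_A, 2_E, 3_C, 3_D, 3_B]
Final order: [1_A, 2_E, 3_C, 3_D, 3_B]
Equal keys:
  value 3: originally 3_B, 3_C, 3_D; after sorting 3_C, 3_D, 3_B -> order changed
Equal keys were reordered, so Heap Sort is not stable: heap construction and root-to-end swaps move elements without regard to the original order of equal keys. (One such input is enough; an unstable sort may happen to preserve order on other inputs, but it gives no guarantee.)
Answer: Not stable


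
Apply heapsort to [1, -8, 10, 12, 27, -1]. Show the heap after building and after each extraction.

Build heap: [27, 12, 10, 1, -8, -1]
Extract 27: [12, 1, 10, -1, -8, 27]
Extract 12: [10, 1, -8, -1, 12, 27]
Extract 10: [1, -1, -8, 10, 12, 27]
Extract 1: [-1, -8, 1, 10, 12, 27]
Extract -1: [-8, -1, 1, 10, 12, 27]


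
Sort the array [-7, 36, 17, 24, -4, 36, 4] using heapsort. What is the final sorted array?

Build heap: [36, 24, 36, -7, -4, 17, 4]
Extract 36: [36, 24, 17, -7, -4, 4, 36]
Extract 36: [24, 4, 17, -7, -4, 36, 36]
Extract 24: [17, 4, -4, -7, 24, 36, 36]
Extract 17: [4, -7, -4, 17, 24, 36, 36]
Extract 4: [-4, -7, 4, 17, 24, 36, 36]
Extract -4: [-7, -4, 4, 17, 24, 36, 36]


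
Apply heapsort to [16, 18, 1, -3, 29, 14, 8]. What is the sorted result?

Build heap: [29, 18, 14, -3, 16, 1, 8]
Extract 29: [18, 16, 14, -3, 8, 1, 29]
Extract 18: [16, 8, 14, -3, 1, 18, 29]
Extract 16: [14, 8, 1, -3, 16, 18, 29]
Extract 14: [8, -3, 1, 14, 16, 18, 29]
Extract 8: [1, -3, 8, 14, 16, 18, 29]
Extract 1: [-3, 1, 8, 14, 16, 18, 29]


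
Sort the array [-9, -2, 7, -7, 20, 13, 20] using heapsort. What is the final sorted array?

Build heap: [20, -2, 20, -7, -9, 13, 7]
Extract 20: [20, -2, 13, -7, -9, 7, 20]
Extract 20: [13, -2, 7, -7, -9, 20, 20]
Extract 13: [7, -2, -9, -7, 13, 20, 20]
Extract 7: [-2, -7, -9, 7, 13, 20, 20]
Extract -2: [-7, -9, -2, 7, 13, 20, 20]
Extract -7: [-9, -7, -2, 7, 13, 20, 20]


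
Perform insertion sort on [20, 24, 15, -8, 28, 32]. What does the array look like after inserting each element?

First element 20 is already 'sorted'
Insert 24: shifted 0 elements -> [20, 24, 15, -8, 28, 32]
Insert 15: shifted 2 elements -> [15, 20, 24, -8, 28, 32]
Insert -8: shifted 3 elements -> [-8, 15, 20, 24, 28, 32]
Insert 28: shifted 0 elements -> [-8, 15, 20, 24, 28, 32]
Insert 32: shifted 0 elements -> [-8, 15, 20, 24, 28, 32]


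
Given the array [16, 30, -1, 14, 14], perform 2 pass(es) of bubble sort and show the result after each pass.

After pass 1: [16, -1, 14, 14, 30] (3 swaps)
After pass 2: [-1, 14, 14, 16, 30] (3 swaps)
Total swaps: 6


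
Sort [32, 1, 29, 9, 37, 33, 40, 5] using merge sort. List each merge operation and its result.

Divide and conquer:
  Merge [32] + [1] -> [1, 32]
  Merge [29] + [9] -> [9, 29]
  Merge [1, 32] + [9, 29] -> [1, 9, 29, 32]
  Merge [37] + [33] -> [33, 37]
  Merge [40] + [5] -> [5, 40]
  Merge [33, 37] + [5, 40] -> [5, 33, 37, 40]
  Merge [1, 9, 29, 32] + [5, 33, 37, 40] -> [1, 5, 9, 29, 32, 33, 37, 40]


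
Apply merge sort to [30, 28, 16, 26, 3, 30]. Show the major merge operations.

Divide and conquer:
  Merge [28] + [16] -> [16, 28]
  Merge [30] + [16, 28] -> [16, 28, 30]
  Merge [3] + [30] -> [3, 30]
  Merge [26] + [3, 30] -> [3, 26, 30]
  Merge [16, 28, 30] + [3, 26, 30] -> [3, 16, 26, 28, 30, 30]


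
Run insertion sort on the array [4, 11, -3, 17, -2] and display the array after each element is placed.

First element 4 is already 'sorted'
Insert 11: shifted 0 elements -> [4, 11, -3, 17, -2]
Insert -3: shifted 2 elements -> [-3, 4, 11, 17, -2]
Insert 17: shifted 0 elements -> [-3, 4, 11, 17, -2]
Insert -2: shifted 3 elements -> [-3, -2, 4, 11, 17]


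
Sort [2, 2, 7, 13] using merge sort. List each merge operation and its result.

Divide and conquer:
  Merge [2] + [2] -> [2, 2]
  Merge [7] + [13] -> [7, 13]
  Merge [2, 2] + [7, 13] -> [2, 2, 7, 13]


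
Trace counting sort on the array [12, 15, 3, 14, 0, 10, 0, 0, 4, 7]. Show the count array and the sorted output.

Count array: [3, 0, 0, 1, 1, 0, 0, 1, 0, 0, 1, 0, 1, 0, 1, 1]
(count[i] = number of elements equal to i)
Cumulative count: [3, 3, 3, 4, 5, 5, 5, 6, 6, 6, 7, 7, 8, 8, 9, 10]
Sorted: [0, 0, 0, 3, 4, 7, 10, 12, 14, 15]


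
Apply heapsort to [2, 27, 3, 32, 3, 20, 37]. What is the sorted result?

Build heap: [37, 32, 20, 27, 3, 2, 3]
Extract 37: [32, 27, 20, 3, 3, 2, 37]
Extract 32: [27, 3, 20, 2, 3, 32, 37]
Extract 27: [20, 3, 3, 2, 27, 32, 37]
Extract 20: [3, 2, 3, 20, 27, 32, 37]
Extract 3: [3, 2, 3, 20, 27, 32, 37]
Extract 3: [2, 3, 3, 20, 27, 32, 37]


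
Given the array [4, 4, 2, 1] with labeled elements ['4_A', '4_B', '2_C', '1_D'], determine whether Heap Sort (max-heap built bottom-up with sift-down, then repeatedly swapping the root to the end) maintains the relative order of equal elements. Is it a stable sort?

Trace Heap Sort on the labeled array (the key is the number; the letter only tracks identity):
  Build max-heap: [4_A, 4_B, 2_C, 1_D]
  Swap root 4_A to index 3, re-heapify first 3 -> [4_B, 1_D, 2_C, 4_A]
  Swap root 4_B to index 2, re-heapify first 2 -> [2_C, 1_D, 4_B, 4_A]
  Swap root 2_C to index 1, re-heapify first 1 -> [1_D, 2_C, 4_B, 4_A]
Final order: [1_D, 2_C, 4_B, 4_A]
Equal keys:
  value 4: originally 4_A, 4_B; after sorting 4_B, 4_A -> order changed
Equal keys were reordered, so Heap Sort is not stable: heap construction and root-to-end swaps move elements without regard to the original order of equal keys. (One such input is enough; an unstable sort may happen to preserve order on other inputs, but it gives no guarantee.)
Answer: Not stable


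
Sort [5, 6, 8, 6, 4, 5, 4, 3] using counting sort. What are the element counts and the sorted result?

Count array: [0, 0, 0, 1, 2, 2, 2, 0, 1]
(count[i] = number of elements equal to i)
Cumulative count: [0, 0, 0, 1, 3, 5, 7, 7, 8]
Sorted: [3, 4, 4, 5, 5, 6, 6, 8]


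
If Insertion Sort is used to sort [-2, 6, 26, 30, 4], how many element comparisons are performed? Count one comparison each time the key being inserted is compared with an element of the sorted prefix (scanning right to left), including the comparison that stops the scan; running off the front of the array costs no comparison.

Insert 6: -2 <= 6 (stop) = 1 comparison(s) -> [-2, 6, 26, 30, 4]
Insert 26: 6 <= 26 (stop) = 1 comparison(s) -> [-2, 6, 26, 30, 4]
Insert 30: 26 <= 30 (stop) = 1 comparison(s) -> [-2, 6, 26, 30, 4]
Insert 4: 30 > 4 (shift), 26 > 4 (shift), 6 > 4 (shift), -2 <= 4 (stop) = 4 comparison(s) -> [-2, 4, 6, 26, 30]
Total comparisons: 1 + 1 + 1 + 4 = 7


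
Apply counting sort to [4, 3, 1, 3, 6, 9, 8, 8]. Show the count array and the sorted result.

Count array: [0, 1, 0, 2, 1, 0, 1, 0, 2, 1]
(count[i] = number of elements equal to i)
Cumulative count: [0, 1, 1, 3, 4, 4, 5, 5, 7, 8]
Sorted: [1, 3, 3, 4, 6, 8, 8, 9]


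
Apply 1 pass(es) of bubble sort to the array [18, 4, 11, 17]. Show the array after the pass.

After pass 1: [4, 11, 17, 18] (3 swaps)
Total swaps: 3


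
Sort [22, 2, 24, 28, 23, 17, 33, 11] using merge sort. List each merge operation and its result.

Divide and conquer:
  Merge [22] + [2] -> [2, 22]
  Merge [24] + [28] -> [24, 28]
  Merge [2, 22] + [24, 28] -> [2, 22, 24, 28]
  Merge [23] + [17] -> [17, 23]
  Merge [33] + [11] -> [11, 33]
  Merge [17, 23] + [11, 33] -> [11, 17, 23, 33]
  Merge [2, 22, 24, 28] + [11, 17, 23, 33] -> [2, 11, 17, 22, 23, 24, 28, 33]


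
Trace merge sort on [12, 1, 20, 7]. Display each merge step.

Divide and conquer:
  Merge [12] + [1] -> [1, 12]
  Merge [20] + [7] -> [7, 20]
  Merge [1, 12] + [7, 20] -> [1, 7, 12, 20]


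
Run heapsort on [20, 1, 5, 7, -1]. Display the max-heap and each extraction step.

Build heap: [20, 7, 5, 1, -1]
Extract 20: [7, 1, 5, -1, 20]
Extract 7: [5, 1, -1, 7, 20]
Extract 5: [1, -1, 5, 7, 20]
Extract 1: [-1, 1, 5, 7, 20]


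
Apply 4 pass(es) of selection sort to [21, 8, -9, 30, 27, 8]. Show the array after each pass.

Pass 1: Select minimum -9 at index 2, swap -> [-9, 8, 21, 30, 27, 8]
Pass 2: Select minimum 8 at index 1, swap -> [-9, 8, 21, 30, 27, 8]
Pass 3: Select minimum 8 at index 5, swap -> [-9, 8, 8, 30, 27, 21]
Pass 4: Select minimum 21 at index 5, swap -> [-9, 8, 8, 21, 27, 30]


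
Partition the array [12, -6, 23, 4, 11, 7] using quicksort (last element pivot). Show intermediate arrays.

Partition 1: pivot=7 at index 2 -> [-6, 4, 7, 12, 11, 23]
Partition 2: pivot=4 at index 1 -> [-6, 4, 7, 12, 11, 23]
Partition 3: pivot=23 at index 5 -> [-6, 4, 7, 12, 11, 23]
Partition 4: pivot=11 at index 3 -> [-6, 4, 7, 11, 12, 23]


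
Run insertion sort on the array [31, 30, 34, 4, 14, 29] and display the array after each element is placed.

First element 31 is already 'sorted'
Insert 30: shifted 1 elements -> [30, 31, 34, 4, 14, 29]
Insert 34: shifted 0 elements -> [30, 31, 34, 4, 14, 29]
Insert 4: shifted 3 elements -> [4, 30, 31, 34, 14, 29]
Insert 14: shifted 3 elements -> [4, 14, 30, 31, 34, 29]
Insert 29: shifted 3 elements -> [4, 14, 29, 30, 31, 34]


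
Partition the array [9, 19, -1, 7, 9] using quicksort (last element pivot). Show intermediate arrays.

Partition 1: pivot=9 at index 3 -> [9, -1, 7, 9, 19]
Partition 2: pivot=7 at index 1 -> [-1, 7, 9, 9, 19]


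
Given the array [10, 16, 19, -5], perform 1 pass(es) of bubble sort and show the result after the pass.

After pass 1: [10, 16, -5, 19] (1 swaps)
Total swaps: 1


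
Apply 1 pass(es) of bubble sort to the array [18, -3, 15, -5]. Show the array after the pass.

After pass 1: [-3, 15, -5, 18] (3 swaps)
Total swaps: 3


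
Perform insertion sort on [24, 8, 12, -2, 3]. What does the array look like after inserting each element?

First element 24 is already 'sorted'
Insert 8: shifted 1 elements -> [8, 24, 12, -2, 3]
Insert 12: shifted 1 elements -> [8, 12, 24, -2, 3]
Insert -2: shifted 3 elements -> [-2, 8, 12, 24, 3]
Insert 3: shifted 3 elements -> [-2, 3, 8, 12, 24]


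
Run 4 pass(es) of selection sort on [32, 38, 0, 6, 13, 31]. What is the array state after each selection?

Pass 1: Select minimum 0 at index 2, swap -> [0, 38, 32, 6, 13, 31]
Pass 2: Select minimum 6 at index 3, swap -> [0, 6, 32, 38, 13, 31]
Pass 3: Select minimum 13 at index 4, swap -> [0, 6, 13, 38, 32, 31]
Pass 4: Select minimum 31 at index 5, swap -> [0, 6, 13, 31, 32, 38]


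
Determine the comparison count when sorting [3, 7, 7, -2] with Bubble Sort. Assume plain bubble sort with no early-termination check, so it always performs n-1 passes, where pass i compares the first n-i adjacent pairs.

Pass 1: compare adjacent pairs (0,1)..(2,3) = 3 comparison(s), 1 swap(s) -> [3, 7, -2, 7]
Pass 2: compare adjacent pairs (0,1)..(1,2) = 2 comparison(s), 1 swap(s) -> [3, -2, 7, 7]
Pass 3: compare adjacent pairs (0,1)..(0,1) = 1 comparison(s), 1 swap(s) -> [-2, 3, 7, 7]
Total comparisons: 3 + 2 + 1 = 6


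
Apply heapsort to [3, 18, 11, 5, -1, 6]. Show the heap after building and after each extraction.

Build heap: [18, 5, 11, 3, -1, 6]
Extract 18: [11, 5, 6, 3, -1, 18]
Extract 11: [6, 5, -1, 3, 11, 18]
Extract 6: [5, 3, -1, 6, 11, 18]
Extract 5: [3, -1, 5, 6, 11, 18]
Extract 3: [-1, 3, 5, 6, 11, 18]


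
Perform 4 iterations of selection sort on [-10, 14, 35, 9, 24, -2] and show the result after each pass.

Pass 1: Select minimum -10 at index 0, swap -> [-10, 14, 35, 9, 24, -2]
Pass 2: Select minimum -2 at index 5, swap -> [-10, -2, 35, 9, 24, 14]
Pass 3: Select minimum 9 at index 3, swap -> [-10, -2, 9, 35, 24, 14]
Pass 4: Select minimum 14 at index 5, swap -> [-10, -2, 9, 14, 24, 35]


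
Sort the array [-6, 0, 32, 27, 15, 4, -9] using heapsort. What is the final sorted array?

Build heap: [32, 27, 4, 0, 15, -6, -9]
Extract 32: [27, 15, 4, 0, -9, -6, 32]
Extract 27: [15, 0, 4, -6, -9, 27, 32]
Extract 15: [4, 0, -9, -6, 15, 27, 32]
Extract 4: [0, -6, -9, 4, 15, 27, 32]
Extract 0: [-6, -9, 0, 4, 15, 27, 32]
Extract -6: [-9, -6, 0, 4, 15, 27, 32]


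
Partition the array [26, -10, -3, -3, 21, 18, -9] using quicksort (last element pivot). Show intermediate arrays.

Partition 1: pivot=-9 at index 1 -> [-10, -9, -3, -3, 21, 18, 26]
Partition 2: pivot=26 at index 6 -> [-10, -9, -3, -3, 21, 18, 26]
Partition 3: pivot=18 at index 4 -> [-10, -9, -3, -3, 18, 21, 26]
Partition 4: pivot=-3 at index 3 -> [-10, -9, -3, -3, 18, 21, 26]


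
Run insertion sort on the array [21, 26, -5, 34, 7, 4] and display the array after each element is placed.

First element 21 is already 'sorted'
Insert 26: shifted 0 elements -> [21, 26, -5, 34, 7, 4]
Insert -5: shifted 2 elements -> [-5, 21, 26, 34, 7, 4]
Insert 34: shifted 0 elements -> [-5, 21, 26, 34, 7, 4]
Insert 7: shifted 3 elements -> [-5, 7, 21, 26, 34, 4]
Insert 4: shifted 4 elements -> [-5, 4, 7, 21, 26, 34]


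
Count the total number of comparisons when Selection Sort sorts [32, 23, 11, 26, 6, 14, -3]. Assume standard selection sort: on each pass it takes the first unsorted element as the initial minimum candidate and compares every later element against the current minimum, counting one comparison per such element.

Pass 1: scan indices 1..6 for the minimum = 6 comparison(s); min is -3, place at index 0 -> [-3, 23, 11, 26, 6, 14, 32]
Pass 2: scan indices 2..6 for the minimum = 5 comparison(s); min is 6, place at index 1 -> [-3, 6, 11, 26, 23, 14, 32]
Pass 3: scan indices 3..6 for the minimum = 4 comparison(s); min is 11, place at index 2 -> [-3, 6, 11, 26, 23, 14, 32]
Pass 4: scan indices 4..6 for the minimum = 3 comparison(s); min is 14, place at index 3 -> [-3, 6, 11, 14, 23, 26, 32]
Pass 5: scan indices 5..6 for the minimum = 2 comparison(s); min is 23, place at index 4 -> [-3, 6, 11, 14, 23, 26, 32]
Pass 6: scan indices 6..6 for the minimum = 1 comparison(s); min is 26, place at index 5 -> [-3, 6, 11, 14, 23, 26, 32]
Selection sort always scans the whole unsorted suffix, so the count is (n-1) + (n-2) + ... + 1 = n(n-1)/2 = 7*6/2 = 21 regardless of the input order.
Total comparisons: 6 + 5 + 4 + 3 + 2 + 1 = 21


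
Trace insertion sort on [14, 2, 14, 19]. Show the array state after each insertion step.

First element 14 is already 'sorted'
Insert 2: shifted 1 elements -> [2, 14, 14, 19]
Insert 14: shifted 0 elements -> [2, 14, 14, 19]
Insert 19: shifted 0 elements -> [2, 14, 14, 19]


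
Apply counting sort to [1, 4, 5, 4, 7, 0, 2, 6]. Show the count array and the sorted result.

Count array: [1, 1, 1, 0, 2, 1, 1, 1]
(count[i] = number of elements equal to i)
Cumulative count: [1, 2, 3, 3, 5, 6, 7, 8]
Sorted: [0, 1, 2, 4, 4, 5, 6, 7]


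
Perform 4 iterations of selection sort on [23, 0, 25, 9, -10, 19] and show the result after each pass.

Pass 1: Select minimum -10 at index 4, swap -> [-10, 0, 25, 9, 23, 19]
Pass 2: Select minimum 0 at index 1, swap -> [-10, 0, 25, 9, 23, 19]
Pass 3: Select minimum 9 at index 3, swap -> [-10, 0, 9, 25, 23, 19]
Pass 4: Select minimum 19 at index 5, swap -> [-10, 0, 9, 19, 23, 25]


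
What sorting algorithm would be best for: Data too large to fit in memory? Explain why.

Best choice: External merge sort
Reason: Minimizes disk I/O by sequential reads/writes


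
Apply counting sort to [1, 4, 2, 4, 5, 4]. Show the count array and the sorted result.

Count array: [0, 1, 1, 0, 3, 1]
(count[i] = number of elements equal to i)
Cumulative count: [0, 1, 2, 2, 5, 6]
Sorted: [1, 2, 4, 4, 4, 5]


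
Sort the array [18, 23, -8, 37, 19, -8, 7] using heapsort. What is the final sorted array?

Build heap: [37, 23, 7, 18, 19, -8, -8]
Extract 37: [23, 19, 7, 18, -8, -8, 37]
Extract 23: [19, 18, 7, -8, -8, 23, 37]
Extract 19: [18, -8, 7, -8, 19, 23, 37]
Extract 18: [7, -8, -8, 18, 19, 23, 37]
Extract 7: [-8, -8, 7, 18, 19, 23, 37]
Extract -8: [-8, -8, 7, 18, 19, 23, 37]


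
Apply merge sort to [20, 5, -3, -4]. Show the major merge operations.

Divide and conquer:
  Merge [20] + [5] -> [5, 20]
  Merge [-3] + [-4] -> [-4, -3]
  Merge [5, 20] + [-4, -3] -> [-4, -3, 5, 20]


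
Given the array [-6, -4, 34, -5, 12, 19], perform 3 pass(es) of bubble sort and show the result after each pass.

After pass 1: [-6, -4, -5, 12, 19, 34] (3 swaps)
After pass 2: [-6, -5, -4, 12, 19, 34] (1 swaps)
After pass 3: [-6, -5, -4, 12, 19, 34] (0 swaps)
Total swaps: 4


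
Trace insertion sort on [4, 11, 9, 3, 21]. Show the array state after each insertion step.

First element 4 is already 'sorted'
Insert 11: shifted 0 elements -> [4, 11, 9, 3, 21]
Insert 9: shifted 1 elements -> [4, 9, 11, 3, 21]
Insert 3: shifted 3 elements -> [3, 4, 9, 11, 21]
Insert 21: shifted 0 elements -> [3, 4, 9, 11, 21]


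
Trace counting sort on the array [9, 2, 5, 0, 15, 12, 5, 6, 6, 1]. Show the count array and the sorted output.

Count array: [1, 1, 1, 0, 0, 2, 2, 0, 0, 1, 0, 0, 1, 0, 0, 1]
(count[i] = number of elements equal to i)
Cumulative count: [1, 2, 3, 3, 3, 5, 7, 7, 7, 8, 8, 8, 9, 9, 9, 10]
Sorted: [0, 1, 2, 5, 5, 6, 6, 9, 12, 15]


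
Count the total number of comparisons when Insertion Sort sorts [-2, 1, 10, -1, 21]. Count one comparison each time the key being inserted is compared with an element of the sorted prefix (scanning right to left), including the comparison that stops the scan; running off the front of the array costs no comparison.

Insert 1: -2 <= 1 (stop) = 1 comparison(s) -> [-2, 1, 10, -1, 21]
Insert 10: 1 <= 10 (stop) = 1 comparison(s) -> [-2, 1, 10, -1, 21]
Insert -1: 10 > -1 (shift), 1 > -1 (shift), -2 <= -1 (stop) = 3 comparison(s) -> [-2, -1, 1, 10, 21]
Insert 21: 10 <= 21 (stop) = 1 comparison(s) -> [-2, -1, 1, 10, 21]
Total comparisons: 1 + 1 + 3 + 1 = 6


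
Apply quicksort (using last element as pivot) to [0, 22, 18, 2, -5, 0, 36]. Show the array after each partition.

Partition 1: pivot=36 at index 6 -> [0, 22, 18, 2, -5, 0, 36]
Partition 2: pivot=0 at index 2 -> [0, -5, 0, 2, 22, 18, 36]
Partition 3: pivot=-5 at index 0 -> [-5, 0, 0, 2, 22, 18, 36]
Partition 4: pivot=18 at index 4 -> [-5, 0, 0, 2, 18, 22, 36]


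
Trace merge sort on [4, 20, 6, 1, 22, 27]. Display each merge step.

Divide and conquer:
  Merge [20] + [6] -> [6, 20]
  Merge [4] + [6, 20] -> [4, 6, 20]
  Merge [22] + [27] -> [22, 27]
  Merge [1] + [22, 27] -> [1, 22, 27]
  Merge [4, 6, 20] + [1, 22, 27] -> [1, 4, 6, 20, 22, 27]


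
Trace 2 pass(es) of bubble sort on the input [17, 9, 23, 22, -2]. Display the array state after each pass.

After pass 1: [9, 17, 22, -2, 23] (3 swaps)
After pass 2: [9, 17, -2, 22, 23] (1 swaps)
Total swaps: 4


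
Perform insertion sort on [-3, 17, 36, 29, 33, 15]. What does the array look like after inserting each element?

First element -3 is already 'sorted'
Insert 17: shifted 0 elements -> [-3, 17, 36, 29, 33, 15]
Insert 36: shifted 0 elements -> [-3, 17, 36, 29, 33, 15]
Insert 29: shifted 1 elements -> [-3, 17, 29, 36, 33, 15]
Insert 33: shifted 1 elements -> [-3, 17, 29, 33, 36, 15]
Insert 15: shifted 4 elements -> [-3, 15, 17, 29, 33, 36]


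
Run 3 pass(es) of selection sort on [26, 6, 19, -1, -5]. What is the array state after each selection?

Pass 1: Select minimum -5 at index 4, swap -> [-5, 6, 19, -1, 26]
Pass 2: Select minimum -1 at index 3, swap -> [-5, -1, 19, 6, 26]
Pass 3: Select minimum 6 at index 3, swap -> [-5, -1, 6, 19, 26]


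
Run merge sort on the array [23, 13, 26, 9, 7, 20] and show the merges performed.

Divide and conquer:
  Merge [13] + [26] -> [13, 26]
  Merge [23] + [13, 26] -> [13, 23, 26]
  Merge [7] + [20] -> [7, 20]
  Merge [9] + [7, 20] -> [7, 9, 20]
  Merge [13, 23, 26] + [7, 9, 20] -> [7, 9, 13, 20, 23, 26]


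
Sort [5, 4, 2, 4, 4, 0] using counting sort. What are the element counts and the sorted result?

Count array: [1, 0, 1, 0, 3, 1]
(count[i] = number of elements equal to i)
Cumulative count: [1, 1, 2, 2, 5, 6]
Sorted: [0, 2, 4, 4, 4, 5]


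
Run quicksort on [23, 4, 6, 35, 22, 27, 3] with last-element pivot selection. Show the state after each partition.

Partition 1: pivot=3 at index 0 -> [3, 4, 6, 35, 22, 27, 23]
Partition 2: pivot=23 at index 4 -> [3, 4, 6, 22, 23, 27, 35]
Partition 3: pivot=22 at index 3 -> [3, 4, 6, 22, 23, 27, 35]
Partition 4: pivot=6 at index 2 -> [3, 4, 6, 22, 23, 27, 35]
Partition 5: pivot=35 at index 6 -> [3, 4, 6, 22, 23, 27, 35]
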